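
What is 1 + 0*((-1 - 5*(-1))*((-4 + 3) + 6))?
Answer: 1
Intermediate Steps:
1 + 0*((-1 - 5*(-1))*((-4 + 3) + 6)) = 1 + 0*((-1 + 5)*(-1 + 6)) = 1 + 0*(4*5) = 1 + 0*20 = 1 + 0 = 1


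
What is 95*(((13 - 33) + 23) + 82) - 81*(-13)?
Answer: 9128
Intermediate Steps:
95*(((13 - 33) + 23) + 82) - 81*(-13) = 95*((-20 + 23) + 82) - 1*(-1053) = 95*(3 + 82) + 1053 = 95*85 + 1053 = 8075 + 1053 = 9128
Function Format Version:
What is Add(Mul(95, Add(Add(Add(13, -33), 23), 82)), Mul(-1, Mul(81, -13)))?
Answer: 9128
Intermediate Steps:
Add(Mul(95, Add(Add(Add(13, -33), 23), 82)), Mul(-1, Mul(81, -13))) = Add(Mul(95, Add(Add(-20, 23), 82)), Mul(-1, -1053)) = Add(Mul(95, Add(3, 82)), 1053) = Add(Mul(95, 85), 1053) = Add(8075, 1053) = 9128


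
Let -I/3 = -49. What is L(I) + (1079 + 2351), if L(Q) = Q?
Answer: 3577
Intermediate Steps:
I = 147 (I = -3*(-49) = 147)
L(I) + (1079 + 2351) = 147 + (1079 + 2351) = 147 + 3430 = 3577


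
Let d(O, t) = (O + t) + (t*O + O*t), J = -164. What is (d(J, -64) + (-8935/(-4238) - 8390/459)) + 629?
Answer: 41583106451/1945242 ≈ 21377.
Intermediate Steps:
d(O, t) = O + t + 2*O*t (d(O, t) = (O + t) + (O*t + O*t) = (O + t) + 2*O*t = O + t + 2*O*t)
(d(J, -64) + (-8935/(-4238) - 8390/459)) + 629 = ((-164 - 64 + 2*(-164)*(-64)) + (-8935/(-4238) - 8390/459)) + 629 = ((-164 - 64 + 20992) + (-8935*(-1/4238) - 8390*1/459)) + 629 = (20764 + (8935/4238 - 8390/459)) + 629 = (20764 - 31455655/1945242) + 629 = 40359549233/1945242 + 629 = 41583106451/1945242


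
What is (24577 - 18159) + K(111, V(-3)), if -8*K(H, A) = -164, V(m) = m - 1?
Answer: 12877/2 ≈ 6438.5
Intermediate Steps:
V(m) = -1 + m
K(H, A) = 41/2 (K(H, A) = -⅛*(-164) = 41/2)
(24577 - 18159) + K(111, V(-3)) = (24577 - 18159) + 41/2 = 6418 + 41/2 = 12877/2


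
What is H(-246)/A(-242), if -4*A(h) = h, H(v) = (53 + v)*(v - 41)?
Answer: 110782/121 ≈ 915.55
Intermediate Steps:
H(v) = (-41 + v)*(53 + v) (H(v) = (53 + v)*(-41 + v) = (-41 + v)*(53 + v))
A(h) = -h/4
H(-246)/A(-242) = (-2173 + (-246)² + 12*(-246))/((-¼*(-242))) = (-2173 + 60516 - 2952)/(121/2) = 55391*(2/121) = 110782/121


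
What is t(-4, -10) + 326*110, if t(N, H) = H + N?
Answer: 35846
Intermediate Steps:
t(-4, -10) + 326*110 = (-10 - 4) + 326*110 = -14 + 35860 = 35846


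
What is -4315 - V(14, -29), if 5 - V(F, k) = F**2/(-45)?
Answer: -194596/45 ≈ -4324.4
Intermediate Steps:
V(F, k) = 5 + F**2/45 (V(F, k) = 5 - F**2/(-45) = 5 - F**2*(-1)/45 = 5 - (-1)*F**2/45 = 5 + F**2/45)
-4315 - V(14, -29) = -4315 - (5 + (1/45)*14**2) = -4315 - (5 + (1/45)*196) = -4315 - (5 + 196/45) = -4315 - 1*421/45 = -4315 - 421/45 = -194596/45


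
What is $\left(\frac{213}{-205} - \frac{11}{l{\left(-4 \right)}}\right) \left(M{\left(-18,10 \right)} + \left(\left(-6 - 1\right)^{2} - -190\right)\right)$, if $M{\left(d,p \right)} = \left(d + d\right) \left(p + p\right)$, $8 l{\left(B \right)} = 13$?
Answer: $\frac{769933}{205} \approx 3755.8$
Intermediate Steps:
$l{\left(B \right)} = \frac{13}{8}$ ($l{\left(B \right)} = \frac{1}{8} \cdot 13 = \frac{13}{8}$)
$M{\left(d,p \right)} = 4 d p$ ($M{\left(d,p \right)} = 2 d 2 p = 4 d p$)
$\left(\frac{213}{-205} - \frac{11}{l{\left(-4 \right)}}\right) \left(M{\left(-18,10 \right)} + \left(\left(-6 - 1\right)^{2} - -190\right)\right) = \left(\frac{213}{-205} - \frac{11}{\frac{13}{8}}\right) \left(4 \left(-18\right) 10 + \left(\left(-6 - 1\right)^{2} - -190\right)\right) = \left(213 \left(- \frac{1}{205}\right) - \frac{88}{13}\right) \left(-720 + \left(\left(-7\right)^{2} + 190\right)\right) = \left(- \frac{213}{205} - \frac{88}{13}\right) \left(-720 + \left(49 + 190\right)\right) = - \frac{20809 \left(-720 + 239\right)}{2665} = \left(- \frac{20809}{2665}\right) \left(-481\right) = \frac{769933}{205}$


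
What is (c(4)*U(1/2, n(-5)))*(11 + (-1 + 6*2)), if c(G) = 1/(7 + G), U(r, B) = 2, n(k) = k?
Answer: 4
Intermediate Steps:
(c(4)*U(1/2, n(-5)))*(11 + (-1 + 6*2)) = (2/(7 + 4))*(11 + (-1 + 6*2)) = (2/11)*(11 + (-1 + 12)) = ((1/11)*2)*(11 + 11) = (2/11)*22 = 4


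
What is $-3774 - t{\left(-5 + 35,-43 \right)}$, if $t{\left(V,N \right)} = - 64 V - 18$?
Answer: $-1836$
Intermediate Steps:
$t{\left(V,N \right)} = -18 - 64 V$
$-3774 - t{\left(-5 + 35,-43 \right)} = -3774 - \left(-18 - 64 \left(-5 + 35\right)\right) = -3774 - \left(-18 - 1920\right) = -3774 - -1938 = -3774 + 1938 = -1836$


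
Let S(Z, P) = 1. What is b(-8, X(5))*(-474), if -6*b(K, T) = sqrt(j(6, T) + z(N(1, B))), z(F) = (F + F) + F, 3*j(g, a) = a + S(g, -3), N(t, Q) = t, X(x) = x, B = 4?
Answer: 79*sqrt(5) ≈ 176.65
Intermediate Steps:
j(g, a) = 1/3 + a/3 (j(g, a) = (a + 1)/3 = (1 + a)/3 = 1/3 + a/3)
z(F) = 3*F (z(F) = 2*F + F = 3*F)
b(K, T) = -sqrt(10/3 + T/3)/6 (b(K, T) = -sqrt((1/3 + T/3) + 3*1)/6 = -sqrt((1/3 + T/3) + 3)/6 = -sqrt(10/3 + T/3)/6)
b(-8, X(5))*(-474) = -sqrt(30 + 3*5)/18*(-474) = -sqrt(30 + 15)/18*(-474) = -sqrt(5)/6*(-474) = 79*sqrt(5)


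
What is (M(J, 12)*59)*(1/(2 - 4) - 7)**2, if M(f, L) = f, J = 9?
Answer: 119475/4 ≈ 29869.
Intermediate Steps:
(M(J, 12)*59)*(1/(2 - 4) - 7)**2 = (9*59)*(1/(2 - 4) - 7)**2 = 531*(1/(-2) - 7)**2 = 531*(-1/2 - 7)**2 = 531*(-15/2)**2 = 531*(225/4) = 119475/4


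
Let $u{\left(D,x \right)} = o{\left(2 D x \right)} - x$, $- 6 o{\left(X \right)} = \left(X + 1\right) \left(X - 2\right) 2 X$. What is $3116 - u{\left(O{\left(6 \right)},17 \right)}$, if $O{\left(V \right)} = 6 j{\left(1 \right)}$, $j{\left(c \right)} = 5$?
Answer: $353391653$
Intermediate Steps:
$o{\left(X \right)} = - \frac{X \left(1 + X\right) \left(-2 + X\right)}{3}$ ($o{\left(X \right)} = - \frac{\left(X + 1\right) \left(X - 2\right) 2 X}{6} = - \frac{\left(1 + X\right) \left(-2 + X\right) 2 X}{6} = - \frac{2 \left(1 + X\right) \left(-2 + X\right) X}{6} = - \frac{2 X \left(1 + X\right) \left(-2 + X\right)}{6} = - \frac{X \left(1 + X\right) \left(-2 + X\right)}{3}$)
$O{\left(V \right)} = 30$ ($O{\left(V \right)} = 6 \cdot 5 = 30$)
$u{\left(D,x \right)} = - x + \frac{2 D x \left(2 - 4 D^{2} x^{2} + 2 D x\right)}{3}$ ($u{\left(D,x \right)} = \frac{2 D x \left(2 + 2 D x - \left(2 D x\right)^{2}\right)}{3} - x = \frac{2 D x \left(2 + 2 D x - 4 D^{2} x^{2}\right)}{3} - x = \frac{2 D x \left(2 - 4 D^{2} x^{2} + 2 D x\right)}{3} - x = - x + \frac{2 D x \left(2 - 4 D^{2} x^{2} + 2 D x\right)}{3}$)
$3116 - u{\left(O{\left(6 \right)},17 \right)} = 3116 - \frac{1}{3} \cdot 17 \left(-3 + 4 \cdot 30 \left(1 + 30 \cdot 17 - 2 \cdot 30^{2} \cdot 17^{2}\right)\right) = 3116 - \frac{1}{3} \cdot 17 \left(-3 + 4 \cdot 30 \left(1 + 510 - 1800 \cdot 289\right)\right) = 3116 - \frac{1}{3} \cdot 17 \left(-3 + 4 \cdot 30 \left(1 + 510 - 520200\right)\right) = 3116 - \frac{1}{3} \cdot 17 \left(-3 + 4 \cdot 30 \left(-519689\right)\right) = 3116 - \frac{1}{3} \cdot 17 \left(-3 - 62362680\right) = 3116 - \frac{1}{3} \cdot 17 \left(-62362683\right) = 3116 - -353388537 = 3116 + 353388537 = 353391653$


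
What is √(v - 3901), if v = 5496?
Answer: √1595 ≈ 39.937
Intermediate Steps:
√(v - 3901) = √(5496 - 3901) = √1595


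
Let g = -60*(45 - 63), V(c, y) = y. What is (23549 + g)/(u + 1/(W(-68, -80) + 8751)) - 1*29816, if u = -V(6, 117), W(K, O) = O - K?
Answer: -30700959823/1022462 ≈ -30027.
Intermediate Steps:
g = 1080 (g = -60*(-18) = 1080)
u = -117 (u = -1*117 = -117)
(23549 + g)/(u + 1/(W(-68, -80) + 8751)) - 1*29816 = (23549 + 1080)/(-117 + 1/((-80 - 1*(-68)) + 8751)) - 1*29816 = 24629/(-117 + 1/((-80 + 68) + 8751)) - 29816 = 24629/(-117 + 1/(-12 + 8751)) - 29816 = 24629/(-117 + 1/8739) - 29816 = 24629/(-1022462/8739) - 29816 = 24629*(-8739/1022462) - 29816 = -215232831/1022462 - 29816 = -30700959823/1022462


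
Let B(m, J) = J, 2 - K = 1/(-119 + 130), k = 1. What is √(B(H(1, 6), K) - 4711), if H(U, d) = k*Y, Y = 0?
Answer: 10*I*√5698/11 ≈ 68.623*I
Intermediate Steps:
K = 21/11 (K = 2 - 1/(-119 + 130) = 2 - 1/11 = 21/11 ≈ 1.9091)
H(U, d) = 0 (H(U, d) = 1*0 = 0)
√(B(H(1, 6), K) - 4711) = √(21/11 - 4711) = √(-51800/11) = 10*I*√5698/11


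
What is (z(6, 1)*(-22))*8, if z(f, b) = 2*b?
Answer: -352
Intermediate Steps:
(z(6, 1)*(-22))*8 = ((2*1)*(-22))*8 = (2*(-22))*8 = -44*8 = -352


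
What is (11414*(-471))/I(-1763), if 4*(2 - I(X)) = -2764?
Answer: -1791998/231 ≈ -7757.6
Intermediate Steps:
I(X) = 693 (I(X) = 2 - 1/4*(-2764) = 2 + 691 = 693)
(11414*(-471))/I(-1763) = (11414*(-471))/693 = -5375994*1/693 = -1791998/231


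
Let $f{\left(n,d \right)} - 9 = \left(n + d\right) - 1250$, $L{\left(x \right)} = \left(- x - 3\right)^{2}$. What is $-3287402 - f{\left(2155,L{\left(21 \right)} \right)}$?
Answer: $-3288892$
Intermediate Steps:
$L{\left(x \right)} = \left(-3 - x\right)^{2}$
$f{\left(n,d \right)} = -1241 + d + n$ ($f{\left(n,d \right)} = 9 - \left(1250 - d - n\right) = 9 + \left(-1250 + d + n\right) = -1241 + d + n$)
$-3287402 - f{\left(2155,L{\left(21 \right)} \right)} = -3287402 - \left(-1241 + \left(3 + 21\right)^{2} + 2155\right) = -3287402 - \left(-1241 + 24^{2} + 2155\right) = -3287402 - \left(-1241 + 576 + 2155\right) = -3287402 - 1490 = -3288892$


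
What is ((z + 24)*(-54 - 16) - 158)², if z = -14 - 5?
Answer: 258064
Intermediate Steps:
z = -19
((z + 24)*(-54 - 16) - 158)² = ((-19 + 24)*(-54 - 16) - 158)² = (5*(-70) - 158)² = (-350 - 158)² = (-508)² = 258064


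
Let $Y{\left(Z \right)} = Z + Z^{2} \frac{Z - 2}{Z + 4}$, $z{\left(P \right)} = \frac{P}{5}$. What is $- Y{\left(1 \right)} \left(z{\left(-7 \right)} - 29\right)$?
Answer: $\frac{608}{25} \approx 24.32$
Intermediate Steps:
$z{\left(P \right)} = \frac{P}{5}$ ($z{\left(P \right)} = P \frac{1}{5} = \frac{P}{5}$)
$Y{\left(Z \right)} = Z + \frac{Z^{2} \left(-2 + Z\right)}{4 + Z}$ ($Y{\left(Z \right)} = Z + Z^{2} \frac{-2 + Z}{4 + Z} = Z + \frac{Z^{2} \left(-2 + Z\right)}{4 + Z}$)
$- Y{\left(1 \right)} \left(z{\left(-7 \right)} - 29\right) = - \frac{1 \left(4 + 1^{2} - 1\right)}{4 + 1} \left(\frac{1}{5} \left(-7\right) - 29\right) = - \frac{1 \left(4 + 1 - 1\right)}{5} \left(- \frac{7}{5} - 29\right) = - \frac{1 \cdot 4}{5} \left(- \frac{152}{5}\right) = \left(-1\right) \frac{4}{5} \left(- \frac{152}{5}\right) = \left(- \frac{4}{5}\right) \left(- \frac{152}{5}\right) = \frac{608}{25}$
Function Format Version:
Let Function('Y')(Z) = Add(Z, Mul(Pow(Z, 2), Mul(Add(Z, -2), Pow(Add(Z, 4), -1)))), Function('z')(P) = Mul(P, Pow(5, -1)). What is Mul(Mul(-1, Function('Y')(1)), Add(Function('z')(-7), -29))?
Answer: Rational(608, 25) ≈ 24.320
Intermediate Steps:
Function('z')(P) = Mul(Rational(1, 5), P) (Function('z')(P) = Mul(P, Rational(1, 5)) = Mul(Rational(1, 5), P))
Function('Y')(Z) = Add(Z, Mul(Pow(Z, 2), Pow(Add(4, Z), -1), Add(-2, Z))) (Function('Y')(Z) = Add(Z, Mul(Pow(Z, 2), Mul(Add(-2, Z), Pow(Add(4, Z), -1)))) = Add(Z, Mul(Pow(Z, 2), Mul(Pow(Add(4, Z), -1), Add(-2, Z)))) = Add(Z, Mul(Pow(Z, 2), Pow(Add(4, Z), -1), Add(-2, Z))))
Mul(Mul(-1, Function('Y')(1)), Add(Function('z')(-7), -29)) = Mul(Mul(-1, Mul(1, Pow(Add(4, 1), -1), Add(4, Pow(1, 2), Mul(-1, 1)))), Add(Mul(Rational(1, 5), -7), -29)) = Mul(Mul(-1, Mul(1, Pow(5, -1), Add(4, 1, -1))), Add(Rational(-7, 5), -29)) = Mul(Mul(-1, Mul(1, Rational(1, 5), 4)), Rational(-152, 5)) = Mul(Mul(-1, Rational(4, 5)), Rational(-152, 5)) = Mul(Rational(-4, 5), Rational(-152, 5)) = Rational(608, 25)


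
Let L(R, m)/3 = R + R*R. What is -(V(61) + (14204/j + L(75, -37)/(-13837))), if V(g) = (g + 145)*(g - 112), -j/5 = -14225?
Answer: 10340569199002/984156625 ≈ 10507.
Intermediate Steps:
j = 71125 (j = -5*(-14225) = 71125)
L(R, m) = 3*R + 3*R² (L(R, m) = 3*(R + R*R) = 3*(R + R²) = 3*R + 3*R²)
V(g) = (-112 + g)*(145 + g) (V(g) = (145 + g)*(-112 + g) = (-112 + g)*(145 + g))
-(V(61) + (14204/j + L(75, -37)/(-13837))) = -((-16240 + 61² + 33*61) + (14204/71125 + (3*75*(1 + 75))/(-13837))) = -((-16240 + 3721 + 2013) + (14204*(1/71125) + (3*75*76)*(-1/13837))) = -(-10506 + (14204/71125 + 17100*(-1/13837))) = -(-10506 + (14204/71125 - 17100/13837)) = -(-10506 - 1019696752/984156625) = -1*(-10340569199002/984156625) = 10340569199002/984156625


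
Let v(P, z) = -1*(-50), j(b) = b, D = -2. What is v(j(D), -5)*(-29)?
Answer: -1450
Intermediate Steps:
v(P, z) = 50
v(j(D), -5)*(-29) = 50*(-29) = -1450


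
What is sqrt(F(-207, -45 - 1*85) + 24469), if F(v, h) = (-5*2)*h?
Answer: sqrt(25769) ≈ 160.53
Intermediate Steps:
F(v, h) = -10*h
sqrt(F(-207, -45 - 1*85) + 24469) = sqrt(-10*(-45 - 1*85) + 24469) = sqrt(-10*(-45 - 85) + 24469) = sqrt(-10*(-130) + 24469) = sqrt(1300 + 24469) = sqrt(25769)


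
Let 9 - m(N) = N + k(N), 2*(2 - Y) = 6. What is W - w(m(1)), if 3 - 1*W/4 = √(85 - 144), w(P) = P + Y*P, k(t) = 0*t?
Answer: 12 - 4*I*√59 ≈ 12.0 - 30.725*I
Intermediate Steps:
k(t) = 0
Y = -1 (Y = 2 - ½*6 = 2 - 3 = -1)
m(N) = 9 - N (m(N) = 9 - (N + 0) = 9 - N)
w(P) = 0 (w(P) = P - P = 0)
W = 12 - 4*I*√59 (W = 12 - 4*√(85 - 144) = 12 - 4*I*√59 ≈ 12.0 - 30.725*I)
W - w(m(1)) = (12 - 4*I*√59) - 1*0 = (12 - 4*I*√59) + 0 = 12 - 4*I*√59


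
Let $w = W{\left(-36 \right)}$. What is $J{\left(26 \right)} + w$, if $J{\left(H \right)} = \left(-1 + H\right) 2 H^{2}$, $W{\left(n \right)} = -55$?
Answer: $33745$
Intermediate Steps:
$w = -55$
$J{\left(H \right)} = H^{2} \left(-2 + 2 H\right)$ ($J{\left(H \right)} = \left(-2 + 2 H\right) H^{2} = H^{2} \left(-2 + 2 H\right)$)
$J{\left(26 \right)} + w = 2 \cdot 26^{2} \left(-1 + 26\right) - 55 = 2 \cdot 676 \cdot 25 - 55 = 33800 - 55 = 33745$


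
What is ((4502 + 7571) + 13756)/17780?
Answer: 25829/17780 ≈ 1.4527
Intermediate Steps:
((4502 + 7571) + 13756)/17780 = (12073 + 13756)*(1/17780) = 25829*(1/17780) = 25829/17780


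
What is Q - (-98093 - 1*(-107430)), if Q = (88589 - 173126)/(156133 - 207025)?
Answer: -158364689/16964 ≈ -9335.3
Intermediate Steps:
Q = 28179/16964 (Q = -84537/(-50892) = -84537*(-1/50892) = 28179/16964 ≈ 1.6611)
Q - (-98093 - 1*(-107430)) = 28179/16964 - (-98093 - 1*(-107430)) = 28179/16964 - (-98093 + 107430) = 28179/16964 - 1*9337 = 28179/16964 - 9337 = -158364689/16964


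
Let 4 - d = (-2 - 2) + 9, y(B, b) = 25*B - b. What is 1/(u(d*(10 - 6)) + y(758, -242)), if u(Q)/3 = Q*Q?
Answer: 1/19240 ≈ 5.1975e-5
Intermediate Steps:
y(B, b) = -b + 25*B
d = -1 (d = 4 - ((-2 - 2) + 9) = 4 - (-4 + 9) = 4 - 1*5 = 4 - 5 = -1)
u(Q) = 3*Q² (u(Q) = 3*(Q*Q) = 3*Q²)
1/(u(d*(10 - 6)) + y(758, -242)) = 1/(3*(-(10 - 6))² + (-1*(-242) + 25*758)) = 1/(3*(-1*4)² + (242 + 18950)) = 1/(3*(-4)² + 19192) = 1/(3*16 + 19192) = 1/(48 + 19192) = 1/19240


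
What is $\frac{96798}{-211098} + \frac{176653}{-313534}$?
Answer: $- \frac{11273426521}{11031066722} \approx -1.022$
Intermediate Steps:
$\frac{96798}{-211098} + \frac{176653}{-313534} = 96798 \left(- \frac{1}{211098}\right) + 176653 \left(- \frac{1}{313534}\right) = - \frac{16133}{35183} - \frac{176653}{313534} = - \frac{11273426521}{11031066722}$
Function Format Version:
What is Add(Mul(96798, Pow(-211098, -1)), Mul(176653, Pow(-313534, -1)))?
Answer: Rational(-11273426521, 11031066722) ≈ -1.0220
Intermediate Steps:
Add(Mul(96798, Pow(-211098, -1)), Mul(176653, Pow(-313534, -1))) = Add(Mul(96798, Rational(-1, 211098)), Mul(176653, Rational(-1, 313534))) = Add(Rational(-16133, 35183), Rational(-176653, 313534)) = Rational(-11273426521, 11031066722)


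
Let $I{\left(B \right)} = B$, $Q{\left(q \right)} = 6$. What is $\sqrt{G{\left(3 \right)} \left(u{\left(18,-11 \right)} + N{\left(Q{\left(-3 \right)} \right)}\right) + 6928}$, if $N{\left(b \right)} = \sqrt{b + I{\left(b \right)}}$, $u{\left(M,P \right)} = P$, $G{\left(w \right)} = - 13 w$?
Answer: $\sqrt{7357 - 78 \sqrt{3}} \approx 84.982$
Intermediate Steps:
$N{\left(b \right)} = \sqrt{2} \sqrt{b}$ ($N{\left(b \right)} = \sqrt{b + b} = \sqrt{2 b} = \sqrt{2} \sqrt{b}$)
$\sqrt{G{\left(3 \right)} \left(u{\left(18,-11 \right)} + N{\left(Q{\left(-3 \right)} \right)}\right) + 6928} = \sqrt{\left(-13\right) 3 \left(-11 + \sqrt{2} \sqrt{6}\right) + 6928} = \sqrt{- 39 \left(-11 + 2 \sqrt{3}\right) + 6928} = \sqrt{\left(429 - 78 \sqrt{3}\right) + 6928} = \sqrt{7357 - 78 \sqrt{3}}$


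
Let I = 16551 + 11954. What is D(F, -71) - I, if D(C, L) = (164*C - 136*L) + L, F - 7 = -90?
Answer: -32532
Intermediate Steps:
F = -83 (F = 7 - 90 = -83)
I = 28505
D(C, L) = -135*L + 164*C (D(C, L) = (-136*L + 164*C) + L = -135*L + 164*C)
D(F, -71) - I = (-135*(-71) + 164*(-83)) - 1*28505 = (9585 - 13612) - 28505 = -4027 - 28505 = -32532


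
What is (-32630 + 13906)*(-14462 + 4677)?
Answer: 183214340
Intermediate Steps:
(-32630 + 13906)*(-14462 + 4677) = -18724*(-9785) = 183214340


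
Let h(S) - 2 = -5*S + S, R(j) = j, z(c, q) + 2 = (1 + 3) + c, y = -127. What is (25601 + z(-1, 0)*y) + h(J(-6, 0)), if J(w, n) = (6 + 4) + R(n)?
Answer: 25436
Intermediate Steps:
z(c, q) = 2 + c (z(c, q) = -2 + ((1 + 3) + c) = -2 + (4 + c) = 2 + c)
J(w, n) = 10 + n (J(w, n) = (6 + 4) + n = 10 + n)
h(S) = 2 - 4*S (h(S) = 2 + (-5*S + S) = 2 - 4*S)
(25601 + z(-1, 0)*y) + h(J(-6, 0)) = (25601 + (2 - 1)*(-127)) + (2 - 4*(10 + 0)) = (25601 + 1*(-127)) + (2 - 4*10) = (25601 - 127) + (2 - 40) = 25474 - 38 = 25436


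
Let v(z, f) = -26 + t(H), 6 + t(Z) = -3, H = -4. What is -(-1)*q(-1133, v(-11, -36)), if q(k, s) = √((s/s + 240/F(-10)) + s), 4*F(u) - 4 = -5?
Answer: I*√994 ≈ 31.528*I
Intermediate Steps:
F(u) = -¼ (F(u) = 1 + (¼)*(-5) = 1 - 5/4 = -¼)
t(Z) = -9 (t(Z) = -6 - 3 = -9)
v(z, f) = -35 (v(z, f) = -26 - 9 = -35)
q(k, s) = √(-959 + s) (q(k, s) = √((s/s + 240/(-¼)) + s) = √((1 + 240*(-4)) + s) = √((1 - 960) + s) = √(-959 + s))
-(-1)*q(-1133, v(-11, -36)) = -(-1)*√(-959 - 35) = -(-1)*√(-994) = -(-1)*I*√994 = I*√994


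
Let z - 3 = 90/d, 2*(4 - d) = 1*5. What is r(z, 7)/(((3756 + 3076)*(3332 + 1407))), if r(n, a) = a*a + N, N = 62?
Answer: 111/32376848 ≈ 3.4284e-6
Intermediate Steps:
d = 3/2 (d = 4 - 5/2 = 3/2 ≈ 1.5000)
z = 63 (z = 3 + 90/(3/2) = 3 + 90*(⅔) = 3 + 60 = 63)
r(n, a) = 62 + a² (r(n, a) = a*a + 62 = a² + 62 = 62 + a²)
r(z, 7)/(((3756 + 3076)*(3332 + 1407))) = (62 + 7²)/(((3756 + 3076)*(3332 + 1407))) = (62 + 49)/((6832*4739)) = 111/32376848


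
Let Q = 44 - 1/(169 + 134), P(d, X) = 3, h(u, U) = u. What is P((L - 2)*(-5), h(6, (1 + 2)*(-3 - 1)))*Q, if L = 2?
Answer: 13331/101 ≈ 131.99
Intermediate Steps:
Q = 13331/303 (Q = 44 - 1/303 = 13331/303 ≈ 43.997)
P((L - 2)*(-5), h(6, (1 + 2)*(-3 - 1)))*Q = 3*(13331/303) = 13331/101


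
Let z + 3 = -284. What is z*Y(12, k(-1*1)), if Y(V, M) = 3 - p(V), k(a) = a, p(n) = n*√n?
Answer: -861 + 6888*√3 ≈ 11069.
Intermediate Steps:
z = -287 (z = -3 - 284 = -287)
p(n) = n^(3/2)
Y(V, M) = 3 - V^(3/2)
z*Y(12, k(-1*1)) = -287*(3 - 12^(3/2)) = -287*(3 - 24*√3) = -861 + 6888*√3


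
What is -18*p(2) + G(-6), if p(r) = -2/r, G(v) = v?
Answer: 12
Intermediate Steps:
-18*p(2) + G(-6) = -(-36)/2 - 6 = -18*(-1) - 6 = 18 - 6 = 12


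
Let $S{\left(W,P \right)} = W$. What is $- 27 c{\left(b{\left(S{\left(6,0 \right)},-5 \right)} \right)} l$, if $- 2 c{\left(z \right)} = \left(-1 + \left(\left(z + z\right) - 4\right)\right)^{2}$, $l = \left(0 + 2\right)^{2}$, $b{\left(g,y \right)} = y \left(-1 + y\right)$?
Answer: $163350$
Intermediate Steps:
$l = 4$ ($l = 2^{2} = 4$)
$c{\left(z \right)} = - \frac{\left(-5 + 2 z\right)^{2}}{2}$ ($c{\left(z \right)} = - \frac{\left(-1 + \left(\left(z + z\right) - 4\right)\right)^{2}}{2} = - \frac{\left(-1 + \left(2 z - 4\right)\right)^{2}}{2} = - \frac{\left(-1 + \left(-4 + 2 z\right)\right)^{2}}{2} = - \frac{\left(-5 + 2 z\right)^{2}}{2}$)
$- 27 c{\left(b{\left(S{\left(6,0 \right)},-5 \right)} \right)} l = - 27 \left(- \frac{\left(-5 + 2 \left(- 5 \left(-1 - 5\right)\right)\right)^{2}}{2}\right) 4 = - 27 \left(- \frac{\left(-5 + 2 \left(\left(-5\right) \left(-6\right)\right)\right)^{2}}{2}\right) 4 = - 27 \left(- \frac{\left(-5 + 2 \cdot 30\right)^{2}}{2}\right) 4 = - 27 \left(- \frac{\left(-5 + 60\right)^{2}}{2}\right) 4 = - 27 \left(- \frac{55^{2}}{2}\right) 4 = - 27 \left(\left(- \frac{1}{2}\right) 3025\right) 4 = \left(-27\right) \left(- \frac{3025}{2}\right) 4 = \frac{81675}{2} \cdot 4 = 163350$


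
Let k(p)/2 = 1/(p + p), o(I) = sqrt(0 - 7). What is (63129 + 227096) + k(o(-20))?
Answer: 290225 - I*sqrt(7)/7 ≈ 2.9023e+5 - 0.37796*I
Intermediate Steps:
o(I) = I*sqrt(7) (o(I) = sqrt(-7) = I*sqrt(7))
k(p) = 1/p (k(p) = 2/(p + p) = 2/((2*p)) = 2*(1/(2*p)) = 1/p)
(63129 + 227096) + k(o(-20)) = (63129 + 227096) + 1/(I*sqrt(7)) = 290225 - I*sqrt(7)/7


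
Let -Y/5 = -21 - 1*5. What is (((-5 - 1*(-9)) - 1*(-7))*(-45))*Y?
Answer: -64350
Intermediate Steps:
Y = 130 (Y = -5*(-21 - 1*5) = -5*(-21 - 5) = -5*(-26) = 130)
(((-5 - 1*(-9)) - 1*(-7))*(-45))*Y = (((-5 - 1*(-9)) - 1*(-7))*(-45))*130 = (((-5 + 9) + 7)*(-45))*130 = ((4 + 7)*(-45))*130 = (11*(-45))*130 = -495*130 = -64350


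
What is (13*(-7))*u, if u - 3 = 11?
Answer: -1274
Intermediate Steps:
u = 14 (u = 3 + 11 = 14)
(13*(-7))*u = (13*(-7))*14 = -91*14 = -1274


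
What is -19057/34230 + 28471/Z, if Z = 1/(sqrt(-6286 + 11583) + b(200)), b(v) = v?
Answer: 194912446943/34230 + 28471*sqrt(5297) ≈ 7.7663e+6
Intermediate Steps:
Z = 1/(200 + sqrt(5297)) (Z = 1/(sqrt(-6286 + 11583) + 200) = 1/(sqrt(5297) + 200) = 1/(200 + sqrt(5297)) ≈ 0.0036660)
-19057/34230 + 28471/Z = -19057/34230 + 28471/(200/34703 - sqrt(5297)/34703)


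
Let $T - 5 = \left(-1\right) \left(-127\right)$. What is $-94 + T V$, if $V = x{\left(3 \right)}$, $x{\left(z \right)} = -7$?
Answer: $-1018$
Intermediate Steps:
$V = -7$
$T = 132$ ($T = 5 - -127 = 5 + 127 = 132$)
$-94 + T V = -94 + 132 \left(-7\right) = -94 - 924 = -1018$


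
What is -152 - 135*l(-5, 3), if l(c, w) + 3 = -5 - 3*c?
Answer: -1097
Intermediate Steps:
l(c, w) = -8 - 3*c (l(c, w) = -3 + (-5 - 3*c) = -8 - 3*c)
-152 - 135*l(-5, 3) = -152 - 135*(-8 - 3*(-5)) = -152 - 135*(-8 + 15) = -152 - 135*7 = -152 - 945 = -1097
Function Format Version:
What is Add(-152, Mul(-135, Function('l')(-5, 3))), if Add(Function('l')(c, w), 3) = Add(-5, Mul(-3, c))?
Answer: -1097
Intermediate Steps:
Function('l')(c, w) = Add(-8, Mul(-3, c)) (Function('l')(c, w) = Add(-3, Add(-5, Mul(-3, c))) = Add(-8, Mul(-3, c)))
Add(-152, Mul(-135, Function('l')(-5, 3))) = Add(-152, Mul(-135, Add(-8, Mul(-3, -5)))) = Add(-152, Mul(-135, Add(-8, 15))) = Add(-152, Mul(-135, 7)) = Add(-152, -945) = -1097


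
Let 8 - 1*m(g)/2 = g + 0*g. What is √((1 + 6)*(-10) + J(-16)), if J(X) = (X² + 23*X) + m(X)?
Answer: I*√134 ≈ 11.576*I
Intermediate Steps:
m(g) = 16 - 2*g (m(g) = 16 - 2*(g + 0*g) = 16 - 2*(g + 0) = 16 - 2*g)
J(X) = 16 + X² + 21*X (J(X) = (X² + 23*X) + (16 - 2*X) = 16 + X² + 21*X)
√((1 + 6)*(-10) + J(-16)) = √((1 + 6)*(-10) + (16 + (-16)² + 21*(-16))) = √(7*(-10) + (16 + 256 - 336)) = √(-70 - 64) = √(-134) = I*√134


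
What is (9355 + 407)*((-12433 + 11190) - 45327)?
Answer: -454616340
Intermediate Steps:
(9355 + 407)*((-12433 + 11190) - 45327) = 9762*(-1243 - 45327) = 9762*(-46570) = -454616340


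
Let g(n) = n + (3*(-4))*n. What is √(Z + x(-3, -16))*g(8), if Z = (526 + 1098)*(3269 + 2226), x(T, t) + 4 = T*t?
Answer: -176*√2230981 ≈ -2.6288e+5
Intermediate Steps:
x(T, t) = -4 + T*t
g(n) = -11*n (g(n) = n - 12*n = -11*n)
Z = 8923880 (Z = 1624*5495 = 8923880)
√(Z + x(-3, -16))*g(8) = √(8923880 + (-4 - 3*(-16)))*(-11*8) = √(8923880 + (-4 + 48))*(-88) = √(8923880 + 44)*(-88) = √8923924*(-88) = (2*√2230981)*(-88) = -176*√2230981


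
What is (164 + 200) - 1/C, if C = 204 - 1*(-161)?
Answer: 132859/365 ≈ 364.00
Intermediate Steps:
C = 365 (C = 204 + 161 = 365)
(164 + 200) - 1/C = (164 + 200) - 1/365 = 364 - 1*1/365 = 364 - 1/365 = 132859/365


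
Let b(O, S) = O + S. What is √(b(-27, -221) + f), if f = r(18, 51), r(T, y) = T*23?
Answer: √166 ≈ 12.884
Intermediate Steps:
r(T, y) = 23*T
f = 414 (f = 23*18 = 414)
√(b(-27, -221) + f) = √((-27 - 221) + 414) = √(-248 + 414) = √166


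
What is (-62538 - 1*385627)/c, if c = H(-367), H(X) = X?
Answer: 448165/367 ≈ 1221.2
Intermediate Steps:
c = -367
(-62538 - 1*385627)/c = (-62538 - 1*385627)/(-367) = (-62538 - 385627)*(-1/367) = -448165*(-1/367) = 448165/367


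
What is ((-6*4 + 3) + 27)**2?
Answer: 36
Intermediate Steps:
((-6*4 + 3) + 27)**2 = ((-24 + 3) + 27)**2 = (-21 + 27)**2 = 6**2 = 36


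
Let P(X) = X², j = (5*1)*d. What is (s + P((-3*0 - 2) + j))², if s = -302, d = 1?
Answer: 85849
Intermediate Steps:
j = 5 (j = (5*1)*1 = 5*1 = 5)
(s + P((-3*0 - 2) + j))² = (-302 + ((-3*0 - 2) + 5)²)² = (-302 + ((0 - 2) + 5)²)² = (-302 + (-2 + 5)²)² = (-302 + 3²)² = (-302 + 9)² = (-293)² = 85849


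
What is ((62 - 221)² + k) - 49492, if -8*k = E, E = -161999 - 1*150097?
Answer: 14801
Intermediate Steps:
E = -312096 (E = -161999 - 150097 = -312096)
k = 39012 (k = -⅛*(-312096) = 39012)
((62 - 221)² + k) - 49492 = ((62 - 221)² + 39012) - 49492 = ((-159)² + 39012) - 49492 = (25281 + 39012) - 49492 = 64293 - 49492 = 14801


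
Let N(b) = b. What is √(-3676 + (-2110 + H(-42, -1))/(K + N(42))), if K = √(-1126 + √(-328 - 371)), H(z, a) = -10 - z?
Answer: √(-3676 - 2078/(42 + √(-1126 + I*√699))) ≈ 0.1959 + 60.878*I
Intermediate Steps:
K = √(-1126 + I*√699) (K = √(-1126 + √(-699)) = √(-1126 + I*√699) ≈ 0.3939 + 33.558*I)
√(-3676 + (-2110 + H(-42, -1))/(K + N(42))) = √(-3676 + (-2110 + (-10 - 1*(-42)))/(√(-1126 + I*√699) + 42)) = √(-3676 + (-2110 + (-10 + 42))/(42 + √(-1126 + I*√699))) = √(-3676 + (-2110 + 32)/(42 + √(-1126 + I*√699))) = √(-3676 - 2078/(42 + √(-1126 + I*√699)))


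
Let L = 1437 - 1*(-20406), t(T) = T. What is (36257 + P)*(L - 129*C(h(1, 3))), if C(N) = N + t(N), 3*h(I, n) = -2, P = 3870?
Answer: 883395905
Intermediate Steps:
h(I, n) = -2/3 (h(I, n) = (1/3)*(-2) = -2/3)
L = 21843 (L = 1437 + 20406 = 21843)
C(N) = 2*N (C(N) = N + N = 2*N)
(36257 + P)*(L - 129*C(h(1, 3))) = (36257 + 3870)*(21843 - 258*(-2)/3) = 40127*(21843 - 129*(-4/3)) = 40127*(21843 + 172) = 40127*22015 = 883395905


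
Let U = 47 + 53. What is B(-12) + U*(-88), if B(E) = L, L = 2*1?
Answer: -8798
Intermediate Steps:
U = 100
L = 2
B(E) = 2
B(-12) + U*(-88) = 2 + 100*(-88) = 2 - 8800 = -8798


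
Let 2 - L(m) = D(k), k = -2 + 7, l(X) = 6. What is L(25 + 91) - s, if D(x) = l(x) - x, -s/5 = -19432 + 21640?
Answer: 11041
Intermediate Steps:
s = -11040 (s = -5*(-19432 + 21640) = -5*2208 = -11040)
k = 5
D(x) = 6 - x
L(m) = 1 (L(m) = 2 - (6 - 1*5) = 2 - (6 - 5) = 2 - 1*1 = 2 - 1 = 1)
L(25 + 91) - s = 1 - 1*(-11040) = 1 + 11040 = 11041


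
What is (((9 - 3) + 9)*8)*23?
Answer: 2760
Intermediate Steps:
(((9 - 3) + 9)*8)*23 = ((6 + 9)*8)*23 = (15*8)*23 = 120*23 = 2760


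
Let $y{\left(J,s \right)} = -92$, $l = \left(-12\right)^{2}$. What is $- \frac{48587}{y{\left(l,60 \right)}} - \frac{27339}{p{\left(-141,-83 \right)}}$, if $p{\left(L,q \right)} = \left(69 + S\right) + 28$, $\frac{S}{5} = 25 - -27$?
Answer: $\frac{4943457}{10948} \approx 451.54$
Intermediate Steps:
$l = 144$
$S = 260$ ($S = 5 \left(25 - -27\right) = 5 \left(25 + 27\right) = 5 \cdot 52 = 260$)
$p{\left(L,q \right)} = 357$ ($p{\left(L,q \right)} = \left(69 + 260\right) + 28 = 329 + 28 = 357$)
$- \frac{48587}{y{\left(l,60 \right)}} - \frac{27339}{p{\left(-141,-83 \right)}} = - \frac{48587}{-92} - \frac{27339}{357} = \left(-48587\right) \left(- \frac{1}{92}\right) - \frac{9113}{119} = \frac{48587}{92} - \frac{9113}{119} = \frac{4943457}{10948}$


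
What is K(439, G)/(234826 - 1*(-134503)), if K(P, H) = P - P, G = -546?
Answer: 0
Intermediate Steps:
K(P, H) = 0
K(439, G)/(234826 - 1*(-134503)) = 0/(234826 - 1*(-134503)) = 0/(234826 + 134503) = 0/369329 = 0*(1/369329) = 0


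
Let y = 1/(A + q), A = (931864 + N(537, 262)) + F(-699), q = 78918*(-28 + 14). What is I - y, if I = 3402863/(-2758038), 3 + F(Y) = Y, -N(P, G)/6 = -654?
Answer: -144421920505/117055269777 ≈ -1.2338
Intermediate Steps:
N(P, G) = 3924 (N(P, G) = -6*(-654) = 3924)
F(Y) = -3 + Y
q = -1104852 (q = 78918*(-14) = -1104852)
A = 935086 (A = (931864 + 3924) + (-3 - 699) = 935788 - 702 = 935086)
I = -3402863/2758038 (I = 3402863*(-1/2758038) = -3402863/2758038 ≈ -1.2338)
y = -1/169766 (y = 1/(935086 - 1104852) = 1/(-169766) = -1/169766 ≈ -5.8905e-6)
I - y = -3402863/2758038 - 1*(-1/169766) = -3402863/2758038 + 1/169766 = -144421920505/117055269777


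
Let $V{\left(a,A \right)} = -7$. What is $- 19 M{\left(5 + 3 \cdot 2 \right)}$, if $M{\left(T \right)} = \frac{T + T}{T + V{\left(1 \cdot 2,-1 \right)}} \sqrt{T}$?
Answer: $- \frac{209 \sqrt{11}}{2} \approx -346.59$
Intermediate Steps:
$M{\left(T \right)} = \frac{2 T^{\frac{3}{2}}}{-7 + T}$ ($M{\left(T \right)} = \frac{T + T}{T - 7} \sqrt{T} = \frac{2 T}{-7 + T} \sqrt{T} = \frac{2 T^{\frac{3}{2}}}{-7 + T}$)
$- 19 M{\left(5 + 3 \cdot 2 \right)} = - 19 \frac{2 \left(5 + 3 \cdot 2\right)^{\frac{3}{2}}}{-7 + \left(5 + 3 \cdot 2\right)} = - 19 \frac{2 \left(5 + 6\right)^{\frac{3}{2}}}{-7 + \left(5 + 6\right)} = - 19 \frac{2 \cdot 11^{\frac{3}{2}}}{-7 + 11} = - 19 \frac{2 \cdot 11 \sqrt{11}}{4} = - 19 \cdot 2 \cdot 11 \sqrt{11} \cdot \frac{1}{4} = - 19 \frac{11 \sqrt{11}}{2} = - \frac{209 \sqrt{11}}{2}$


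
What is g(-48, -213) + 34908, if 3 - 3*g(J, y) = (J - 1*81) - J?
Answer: 34936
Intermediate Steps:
g(J, y) = 28 (g(J, y) = 1 - ((J - 1*81) - J)/3 = 1 - ((J - 81) - J)/3 = 1 - ((-81 + J) - J)/3 = 1 - ⅓*(-81) = 1 + 27 = 28)
g(-48, -213) + 34908 = 28 + 34908 = 34936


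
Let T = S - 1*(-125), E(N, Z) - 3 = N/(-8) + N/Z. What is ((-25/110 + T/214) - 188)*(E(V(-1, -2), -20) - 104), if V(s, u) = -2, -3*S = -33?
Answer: 80811153/4280 ≈ 18881.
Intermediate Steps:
S = 11 (S = -⅓*(-33) = 11)
E(N, Z) = 3 - N/8 + N/Z (E(N, Z) = 3 + (N/(-8) + N/Z) = 3 + (N*(-⅛) + N/Z) = 3 + (-N/8 + N/Z) = 3 - N/8 + N/Z)
T = 136 (T = 11 - 1*(-125) = 11 + 125 = 136)
((-25/110 + T/214) - 188)*(E(V(-1, -2), -20) - 104) = ((-25/110 + 136/214) - 188)*((3 - ⅛*(-2) - 2/(-20)) - 104) = ((-25*1/110 + 136*(1/214)) - 188)*((3 + ¼ - 2*(-1/20)) - 104) = ((-5/22 + 68/107) - 188)*((3 + ¼ + ⅒) - 104) = (961/2354 - 188)*(67/20 - 104) = -441591/2354*(-2013/20) = 80811153/4280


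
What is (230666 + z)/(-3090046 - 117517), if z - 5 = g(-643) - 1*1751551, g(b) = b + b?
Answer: 1522166/3207563 ≈ 0.47456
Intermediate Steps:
g(b) = 2*b
z = -1752832 (z = 5 + (2*(-643) - 1*1751551) = 5 + (-1286 - 1751551) = 5 - 1752837 = -1752832)
(230666 + z)/(-3090046 - 117517) = (230666 - 1752832)/(-3090046 - 117517) = -1522166/(-3207563) = -1522166*(-1/3207563) = 1522166/3207563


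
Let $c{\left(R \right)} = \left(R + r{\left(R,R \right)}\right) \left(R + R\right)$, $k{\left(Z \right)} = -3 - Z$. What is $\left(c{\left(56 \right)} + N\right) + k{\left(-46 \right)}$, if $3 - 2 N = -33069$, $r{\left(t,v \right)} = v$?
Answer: $29123$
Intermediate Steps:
$N = 16536$ ($N = \frac{3}{2} - - \frac{33069}{2} = \frac{3}{2} + \frac{33069}{2} = 16536$)
$c{\left(R \right)} = 4 R^{2}$ ($c{\left(R \right)} = \left(R + R\right) \left(R + R\right) = 2 R 2 R = 4 R^{2}$)
$\left(c{\left(56 \right)} + N\right) + k{\left(-46 \right)} = \left(4 \cdot 56^{2} + 16536\right) - -43 = \left(4 \cdot 3136 + 16536\right) + \left(-3 + 46\right) = \left(12544 + 16536\right) + 43 = 29080 + 43 = 29123$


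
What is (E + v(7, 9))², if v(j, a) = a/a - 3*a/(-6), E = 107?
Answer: 50625/4 ≈ 12656.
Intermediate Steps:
v(j, a) = 1 + a/2 (v(j, a) = 1 - 3*a*(-⅙) = 1 + a/2)
(E + v(7, 9))² = (107 + (1 + (½)*9))² = (107 + (1 + 9/2))² = (107 + 11/2)² = (225/2)² = 50625/4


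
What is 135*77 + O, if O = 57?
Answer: 10452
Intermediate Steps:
135*77 + O = 135*77 + 57 = 10395 + 57 = 10452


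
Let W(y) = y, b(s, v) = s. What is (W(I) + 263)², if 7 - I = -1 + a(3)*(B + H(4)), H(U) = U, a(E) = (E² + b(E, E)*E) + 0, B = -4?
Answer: 73441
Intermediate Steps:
a(E) = 2*E² (a(E) = (E² + E*E) + 0 = (E² + E²) + 0 = 2*E² + 0 = 2*E²)
I = 8 (I = 7 - (-1 + (2*3²)*(-4 + 4)) = 7 - (-1 + (2*9)*0) = 7 - (-1 + 18*0) = 7 - (-1 + 0) = 7 - 1*(-1) = 7 + 1 = 8)
(W(I) + 263)² = (8 + 263)² = 271² = 73441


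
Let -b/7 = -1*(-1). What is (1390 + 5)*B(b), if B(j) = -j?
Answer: 9765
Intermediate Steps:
b = -7 (b = -(-7)*(-1) = -7*1 = -7)
(1390 + 5)*B(b) = (1390 + 5)*(-1*(-7)) = 1395*7 = 9765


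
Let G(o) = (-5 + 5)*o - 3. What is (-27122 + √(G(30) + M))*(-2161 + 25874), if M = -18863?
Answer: -643143986 + 23713*I*√18866 ≈ -6.4314e+8 + 3.2571e+6*I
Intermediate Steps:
G(o) = -3 (G(o) = 0*o - 3 = 0 - 3 = -3)
(-27122 + √(G(30) + M))*(-2161 + 25874) = (-27122 + √(-3 - 18863))*(-2161 + 25874) = (-27122 + √(-18866))*23713 = (-27122 + I*√18866)*23713 = -643143986 + 23713*I*√18866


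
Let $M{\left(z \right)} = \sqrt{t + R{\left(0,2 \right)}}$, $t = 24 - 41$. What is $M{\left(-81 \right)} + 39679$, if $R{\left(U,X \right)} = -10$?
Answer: $39679 + 3 i \sqrt{3} \approx 39679.0 + 5.1962 i$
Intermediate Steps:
$t = -17$ ($t = 24 - 41 = -17$)
$M{\left(z \right)} = 3 i \sqrt{3}$ ($M{\left(z \right)} = \sqrt{-17 - 10} = \sqrt{-27} = 3 i \sqrt{3}$)
$M{\left(-81 \right)} + 39679 = 3 i \sqrt{3} + 39679 = 39679 + 3 i \sqrt{3}$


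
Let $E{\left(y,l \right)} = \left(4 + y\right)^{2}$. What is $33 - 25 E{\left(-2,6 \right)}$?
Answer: $-67$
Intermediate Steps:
$33 - 25 E{\left(-2,6 \right)} = 33 - 25 \left(4 - 2\right)^{2} = 33 - 25 \cdot 2^{2} = 33 - 100 = -67$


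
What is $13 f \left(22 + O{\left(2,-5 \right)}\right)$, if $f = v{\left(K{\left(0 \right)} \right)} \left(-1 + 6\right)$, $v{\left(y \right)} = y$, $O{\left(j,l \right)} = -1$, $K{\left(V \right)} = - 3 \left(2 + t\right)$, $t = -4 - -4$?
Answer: $-8190$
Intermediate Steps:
$t = 0$ ($t = -4 + 4 = 0$)
$K{\left(V \right)} = -6$ ($K{\left(V \right)} = - 3 \left(2 + 0\right) = \left(-3\right) 2 = -6$)
$f = -30$ ($f = - 6 \left(-1 + 6\right) = \left(-6\right) 5 = -30$)
$13 f \left(22 + O{\left(2,-5 \right)}\right) = 13 \left(-30\right) \left(22 - 1\right) = \left(-390\right) 21 = -8190$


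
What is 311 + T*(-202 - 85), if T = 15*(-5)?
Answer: 21836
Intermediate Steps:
T = -75
311 + T*(-202 - 85) = 311 - 75*(-202 - 85) = 311 - 75*(-287) = 311 + 21525 = 21836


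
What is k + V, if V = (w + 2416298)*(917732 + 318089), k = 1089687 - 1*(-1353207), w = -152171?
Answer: 2798058136161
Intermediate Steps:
k = 2442894 (k = 1089687 + 1353207 = 2442894)
V = 2798055693267 (V = (-152171 + 2416298)*(917732 + 318089) = 2264127*1235821 = 2798055693267)
k + V = 2442894 + 2798055693267 = 2798058136161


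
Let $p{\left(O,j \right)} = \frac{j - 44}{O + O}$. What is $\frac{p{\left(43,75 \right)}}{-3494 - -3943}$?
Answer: $\frac{31}{38614} \approx 0.00080282$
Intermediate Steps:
$p{\left(O,j \right)} = \frac{-44 + j}{2 O}$
$\frac{p{\left(43,75 \right)}}{-3494 - -3943} = \frac{\frac{1}{2} \cdot \frac{1}{43} \left(-44 + 75\right)}{-3494 - -3943} = \frac{\frac{1}{2} \cdot \frac{1}{43} \cdot 31}{-3494 + 3943} = \frac{31}{86 \cdot 449} = \frac{31}{86} \cdot \frac{1}{449} = \frac{31}{38614}$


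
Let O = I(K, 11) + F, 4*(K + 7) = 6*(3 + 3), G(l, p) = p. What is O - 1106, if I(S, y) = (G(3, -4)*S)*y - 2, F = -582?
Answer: -1778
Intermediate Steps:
K = 2 (K = -7 + (6*(3 + 3))/4 = -7 + (6*6)/4 = -7 + (1/4)*36 = -7 + 9 = 2)
I(S, y) = -2 - 4*S*y (I(S, y) = (-4*S)*y - 2 = -4*S*y - 2 = -2 - 4*S*y)
O = -672 (O = (-2 - 4*2*11) - 582 = (-2 - 88) - 582 = -90 - 582 = -672)
O - 1106 = -672 - 1106 = -1778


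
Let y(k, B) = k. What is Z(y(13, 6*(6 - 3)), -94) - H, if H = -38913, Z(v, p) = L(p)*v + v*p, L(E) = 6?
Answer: 37769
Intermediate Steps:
Z(v, p) = 6*v + p*v (Z(v, p) = 6*v + v*p = 6*v + p*v)
Z(y(13, 6*(6 - 3)), -94) - H = 13*(6 - 94) - 1*(-38913) = 13*(-88) + 38913 = -1144 + 38913 = 37769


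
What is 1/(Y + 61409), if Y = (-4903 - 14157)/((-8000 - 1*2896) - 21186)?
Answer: 16041/985071299 ≈ 1.6284e-5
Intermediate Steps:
Y = 9530/16041 (Y = -19060/((-8000 - 2896) - 21186) = -19060/(-10896 - 21186) = -19060/(-32082) = -19060*(-1/32082) = 9530/16041 ≈ 0.59410)
1/(Y + 61409) = 1/(9530/16041 + 61409) = 1/(985071299/16041) = 16041/985071299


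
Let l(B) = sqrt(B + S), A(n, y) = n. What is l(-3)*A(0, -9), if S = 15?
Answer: 0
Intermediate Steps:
l(B) = sqrt(15 + B) (l(B) = sqrt(B + 15) = sqrt(15 + B))
l(-3)*A(0, -9) = sqrt(15 - 3)*0 = sqrt(12)*0 = (2*sqrt(3))*0 = 0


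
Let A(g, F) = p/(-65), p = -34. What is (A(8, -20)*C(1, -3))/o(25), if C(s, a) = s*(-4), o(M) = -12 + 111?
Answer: -136/6435 ≈ -0.021134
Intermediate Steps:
o(M) = 99
C(s, a) = -4*s
A(g, F) = 34/65 (A(g, F) = -34/(-65) = -34*(-1/65) = 34/65)
(A(8, -20)*C(1, -3))/o(25) = (34*(-4*1)/65)/99 = ((34/65)*(-4))*(1/99) = -136/65*1/99 = -136/6435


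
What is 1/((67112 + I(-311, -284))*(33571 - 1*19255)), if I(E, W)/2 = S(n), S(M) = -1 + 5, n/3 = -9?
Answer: 1/960889920 ≈ 1.0407e-9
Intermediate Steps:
n = -27 (n = 3*(-9) = -27)
S(M) = 4
I(E, W) = 8 (I(E, W) = 2*4 = 8)
1/((67112 + I(-311, -284))*(33571 - 1*19255)) = 1/((67112 + 8)*(33571 - 1*19255)) = 1/(67120*(33571 - 19255)) = (1/67120)/14316 = (1/67120)*(1/14316) = 1/960889920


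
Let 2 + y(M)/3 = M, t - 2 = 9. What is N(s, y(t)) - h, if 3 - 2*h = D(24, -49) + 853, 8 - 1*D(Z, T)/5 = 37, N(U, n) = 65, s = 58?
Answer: 835/2 ≈ 417.50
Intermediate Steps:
t = 11 (t = 2 + 9 = 11)
y(M) = -6 + 3*M
D(Z, T) = -145 (D(Z, T) = 40 - 5*37 = 40 - 185 = -145)
h = -705/2 (h = 3/2 - (-145 + 853)/2 = 3/2 - ½*708 = 3/2 - 354 = -705/2 ≈ -352.50)
N(s, y(t)) - h = 65 - 1*(-705/2) = 65 + 705/2 = 835/2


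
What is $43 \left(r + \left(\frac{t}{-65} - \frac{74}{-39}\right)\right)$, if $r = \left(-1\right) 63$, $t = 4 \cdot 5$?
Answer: $- \frac{102985}{39} \approx -2640.6$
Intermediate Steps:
$t = 20$
$r = -63$
$43 \left(r + \left(\frac{t}{-65} - \frac{74}{-39}\right)\right) = 43 \left(-63 + \left(\frac{20}{-65} - \frac{74}{-39}\right)\right) = 43 \left(-63 + \left(20 \left(- \frac{1}{65}\right) - - \frac{74}{39}\right)\right) = 43 \left(-63 + \left(- \frac{4}{13} + \frac{74}{39}\right)\right) = 43 \left(-63 + \frac{62}{39}\right) = 43 \left(- \frac{2395}{39}\right) = - \frac{102985}{39}$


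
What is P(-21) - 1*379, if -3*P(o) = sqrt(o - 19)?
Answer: -379 - 2*I*sqrt(10)/3 ≈ -379.0 - 2.1082*I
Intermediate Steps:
P(o) = -sqrt(-19 + o)/3 (P(o) = -sqrt(o - 19)/3 = -sqrt(-19 + o)/3)
P(-21) - 1*379 = -sqrt(-19 - 21)/3 - 1*379 = -2*I*sqrt(10)/3 - 379 = -379 - 2*I*sqrt(10)/3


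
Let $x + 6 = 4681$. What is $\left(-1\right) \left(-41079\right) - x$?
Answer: $36404$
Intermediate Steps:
$x = 4675$ ($x = -6 + 4681 = 4675$)
$\left(-1\right) \left(-41079\right) - x = \left(-1\right) \left(-41079\right) - 4675 = 41079 - 4675 = 36404$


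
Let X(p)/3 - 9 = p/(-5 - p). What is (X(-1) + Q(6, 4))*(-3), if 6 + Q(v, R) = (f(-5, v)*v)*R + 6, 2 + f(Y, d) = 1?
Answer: -45/4 ≈ -11.250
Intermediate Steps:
X(p) = 27 + 3*p/(-5 - p) (X(p) = 27 + 3*(p/(-5 - p)) = 27 + 3*p/(-5 - p))
f(Y, d) = -1 (f(Y, d) = -2 + 1 = -1)
Q(v, R) = -R*v (Q(v, R) = -6 + ((-v)*R + 6) = -6 + (-R*v + 6) = -6 + (6 - R*v) = -R*v)
(X(-1) + Q(6, 4))*(-3) = (3*(45 + 8*(-1))/(5 - 1) - 1*4*6)*(-3) = (3*(45 - 8)/4 - 24)*(-3) = (3*(1/4)*37 - 24)*(-3) = (111/4 - 24)*(-3) = (15/4)*(-3) = -45/4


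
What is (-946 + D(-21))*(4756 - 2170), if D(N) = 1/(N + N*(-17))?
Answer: -136995505/56 ≈ -2.4463e+6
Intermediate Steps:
D(N) = -1/(16*N) (D(N) = 1/(N - 17*N) = 1/(-16*N) = -1/(16*N))
(-946 + D(-21))*(4756 - 2170) = (-946 - 1/16/(-21))*(4756 - 2170) = (-946 - 1/16*(-1/21))*2586 = (-946 + 1/336)*2586 = -317855/336*2586 = -136995505/56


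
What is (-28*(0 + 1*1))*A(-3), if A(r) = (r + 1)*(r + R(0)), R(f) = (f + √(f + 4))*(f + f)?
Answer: -168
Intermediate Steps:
R(f) = 2*f*(f + √(4 + f)) (R(f) = (f + √(4 + f))*(2*f) = 2*f*(f + √(4 + f)))
A(r) = r*(1 + r) (A(r) = (r + 1)*(r + 2*0*(0 + √(4 + 0))) = (1 + r)*(r + 2*0*(0 + √4)) = (1 + r)*(r + 2*0*(0 + 2)) = (1 + r)*(r + 2*0*2) = (1 + r)*(r + 0) = (1 + r)*r = r*(1 + r))
(-28*(0 + 1*1))*A(-3) = (-28*(0 + 1*1))*(-3*(1 - 3)) = (-28*(0 + 1))*(-3*(-2)) = -28*1*6 = -28*6 = -168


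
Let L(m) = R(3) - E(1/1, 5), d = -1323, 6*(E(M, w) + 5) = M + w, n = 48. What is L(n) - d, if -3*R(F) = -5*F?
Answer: 1332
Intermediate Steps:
R(F) = 5*F/3 (R(F) = -(-5)*F/3 = 5*F/3)
E(M, w) = -5 + M/6 + w/6 (E(M, w) = -5 + (M + w)/6 = -5 + (M/6 + w/6) = -5 + M/6 + w/6)
L(m) = 9 (L(m) = (5/3)*3 - (-5 + (1/6)/1 + (1/6)*5) = 5 - (-5 + (1/6)*1 + 5/6) = 5 - (-5 + 1/6 + 5/6) = 5 - 1*(-4) = 5 + 4 = 9)
L(n) - d = 9 - 1*(-1323) = 9 + 1323 = 1332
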